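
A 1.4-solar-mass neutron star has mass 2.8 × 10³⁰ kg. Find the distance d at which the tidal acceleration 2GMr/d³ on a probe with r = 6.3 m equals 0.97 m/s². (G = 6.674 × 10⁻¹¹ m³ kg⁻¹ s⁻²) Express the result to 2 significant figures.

1.3 × 10⁷ m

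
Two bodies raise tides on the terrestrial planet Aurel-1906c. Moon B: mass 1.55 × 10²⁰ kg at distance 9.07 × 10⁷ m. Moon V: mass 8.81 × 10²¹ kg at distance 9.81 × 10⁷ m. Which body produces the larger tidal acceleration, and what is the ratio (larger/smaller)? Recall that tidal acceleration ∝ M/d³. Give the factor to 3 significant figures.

Moon V, by a factor of ≈ 44.9

Tidal stretch scales as M/d³; compute that for each body.
Moon B: (1.55 × 10²⁰) / (9.07 × 10⁷)³ = 2.077 × 10⁻⁴
Moon V: (8.81 × 10²¹) / (9.81 × 10⁷)³ = 9.332 × 10⁻³
Ratio (larger/smaller) = 44.9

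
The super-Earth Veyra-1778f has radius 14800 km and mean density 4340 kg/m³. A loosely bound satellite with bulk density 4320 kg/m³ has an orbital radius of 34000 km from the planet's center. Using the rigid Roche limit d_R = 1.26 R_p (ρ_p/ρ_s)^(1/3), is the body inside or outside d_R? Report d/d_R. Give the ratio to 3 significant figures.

d_R = 1.26 × (14800 km) × (4340/4320)^(1/3) = 18680 km
d/d_R = (34000) / (18680) = 1.82
Since d/d_R > 1, the body is outside the Roche limit.

outside; d/d_R ≈ 1.82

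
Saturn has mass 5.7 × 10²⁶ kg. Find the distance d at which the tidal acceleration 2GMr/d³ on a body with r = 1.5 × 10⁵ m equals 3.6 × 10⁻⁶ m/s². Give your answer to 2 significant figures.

1.5 × 10⁹ m

2GMr/d³ = a_tidal  ⇒  d = (2GMr / a_tidal)^(1/3)
d = (2 × 6.674×10⁻¹¹ × (5.7 × 10²⁶) × (1.5 × 10⁵) / (3.6 × 10⁻⁶))^(1/3)
  = 1.5 × 10⁹ m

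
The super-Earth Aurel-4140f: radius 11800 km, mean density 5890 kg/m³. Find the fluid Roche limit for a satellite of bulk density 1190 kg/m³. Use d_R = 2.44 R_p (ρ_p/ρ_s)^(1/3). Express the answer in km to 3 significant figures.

49100 km

d_R = 2.44 × 11800 km × (5890/1190)^(1/3)
    = 49100 km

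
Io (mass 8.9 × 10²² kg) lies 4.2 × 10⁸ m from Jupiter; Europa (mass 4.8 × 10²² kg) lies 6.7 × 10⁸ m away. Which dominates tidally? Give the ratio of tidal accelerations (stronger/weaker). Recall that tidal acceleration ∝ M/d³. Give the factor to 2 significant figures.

Tidal acceleration ∝ M/d³, so compare M/d³ for each.
Io: (8.9 × 10²²) / (4.2 × 10⁸)³ = 1.201 × 10⁻³
Europa: (4.8 × 10²²) / (6.7 × 10⁸)³ = 1.596 × 10⁻⁴
Ratio (larger/smaller) = 7.5

Io, by a factor of ≈ 7.5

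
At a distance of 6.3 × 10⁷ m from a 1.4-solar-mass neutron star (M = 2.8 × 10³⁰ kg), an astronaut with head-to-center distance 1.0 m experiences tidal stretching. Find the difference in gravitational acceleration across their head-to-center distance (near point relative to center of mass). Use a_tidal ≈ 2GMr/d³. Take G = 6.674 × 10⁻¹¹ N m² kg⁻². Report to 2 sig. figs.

1.5 × 10⁻³ m/s²

a_tidal = 2GMr/d³
        = 2 × (6.674 × 10⁻¹¹) × (2.8 × 10³⁰) × (1.0) / (6.3 × 10⁷)³
        = 1.5 × 10⁻³ m/s²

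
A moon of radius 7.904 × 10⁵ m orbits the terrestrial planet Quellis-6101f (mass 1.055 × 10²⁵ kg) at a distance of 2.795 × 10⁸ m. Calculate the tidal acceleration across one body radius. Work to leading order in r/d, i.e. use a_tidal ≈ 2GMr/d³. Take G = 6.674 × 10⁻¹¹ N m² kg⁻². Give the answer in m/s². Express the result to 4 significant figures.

5.098 × 10⁻⁵ m/s²

Δa = 2GMr/d³
   = 2 × (6.674 × 10⁻¹¹) × (1.055 × 10²⁵) × (7.904 × 10⁵) / (2.795 × 10⁸)³
   = 5.098 × 10⁻⁵ m/s²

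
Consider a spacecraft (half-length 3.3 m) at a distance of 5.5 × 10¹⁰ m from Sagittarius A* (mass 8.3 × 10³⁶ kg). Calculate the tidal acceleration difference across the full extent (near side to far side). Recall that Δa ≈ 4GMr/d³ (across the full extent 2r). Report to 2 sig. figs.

Near-to-far spans 2r, so the tidal difference is twice the near-to-center value: 4GMr/d³.
Δa = 4GMr/d³
   = 4 × (6.674 × 10⁻¹¹) × (8.3 × 10³⁶) × (3.3) / (5.5 × 10¹⁰)³
   = 4.4 × 10⁻⁵ m/s²

4.4 × 10⁻⁵ m/s²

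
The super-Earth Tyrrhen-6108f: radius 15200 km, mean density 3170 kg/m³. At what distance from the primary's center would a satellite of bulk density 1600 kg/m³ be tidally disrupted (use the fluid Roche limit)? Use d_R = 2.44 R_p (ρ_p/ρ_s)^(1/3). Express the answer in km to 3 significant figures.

d_R = 2.44 × 15200 km × (3170/1600)^(1/3)
    = 46600 km

46600 km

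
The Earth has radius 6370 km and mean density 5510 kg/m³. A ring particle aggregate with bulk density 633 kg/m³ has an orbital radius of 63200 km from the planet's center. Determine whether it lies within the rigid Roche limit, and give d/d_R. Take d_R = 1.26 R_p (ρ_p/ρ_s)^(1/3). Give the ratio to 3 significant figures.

outside; d/d_R ≈ 3.83

d_R = 1.26 × (6370 km) × (5510/633)^(1/3) = 16510 km
d/d_R = (63200) / (16510) = 3.83
Since d/d_R > 1, the body is outside the Roche limit.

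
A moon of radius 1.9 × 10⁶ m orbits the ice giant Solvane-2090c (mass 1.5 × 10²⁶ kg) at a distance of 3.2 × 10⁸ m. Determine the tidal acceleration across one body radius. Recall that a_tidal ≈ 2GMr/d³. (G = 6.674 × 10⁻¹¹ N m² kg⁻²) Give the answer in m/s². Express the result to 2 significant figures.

The tidal stretch is the gradient of GM/d² times the body's extent r, hence the 1/d³ dependence.
Δa = 2GMr/d³
   = 2 × (6.674 × 10⁻¹¹) × (1.5 × 10²⁶) × (1.9 × 10⁶) / (3.2 × 10⁸)³
   = 1.2 × 10⁻³ m/s²

1.2 × 10⁻³ m/s²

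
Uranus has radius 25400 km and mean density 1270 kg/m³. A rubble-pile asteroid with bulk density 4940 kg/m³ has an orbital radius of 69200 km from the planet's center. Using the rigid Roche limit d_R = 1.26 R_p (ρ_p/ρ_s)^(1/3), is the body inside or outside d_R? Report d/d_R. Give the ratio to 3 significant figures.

d_R = 1.26 × (25400 km) × (1270/4940)^(1/3) = 20350 km
d/d_R = (69200) / (20350) = 3.40
Since d/d_R > 1, the body is outside the Roche limit.

outside; d/d_R ≈ 3.40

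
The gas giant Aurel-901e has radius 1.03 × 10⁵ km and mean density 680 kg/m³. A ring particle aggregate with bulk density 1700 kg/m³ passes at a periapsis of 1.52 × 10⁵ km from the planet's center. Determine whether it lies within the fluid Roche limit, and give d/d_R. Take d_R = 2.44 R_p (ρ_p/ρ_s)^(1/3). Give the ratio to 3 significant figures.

d_R = 2.44 × (1.03 × 10⁵ km) × (680/1700)^(1/3) = 1.852 × 10⁵ km
d/d_R = (1.52 × 10⁵) / (1.852 × 10⁵) = 0.821
Since d/d_R < 1, the body is inside the Roche limit.

inside; d/d_R ≈ 0.821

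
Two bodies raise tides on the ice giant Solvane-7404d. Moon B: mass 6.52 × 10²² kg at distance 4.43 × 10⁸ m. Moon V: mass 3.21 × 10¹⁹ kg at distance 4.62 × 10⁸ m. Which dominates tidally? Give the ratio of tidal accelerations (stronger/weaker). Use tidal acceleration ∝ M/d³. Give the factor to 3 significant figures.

The tide-raising term goes as M/d³ (the gradient of a 1/d² field).
Moon B: (6.52 × 10²²) / (4.43 × 10⁸)³ = 7.500 × 10⁻⁴
Moon V: (3.21 × 10¹⁹) / (4.62 × 10⁸)³ = 3.255 × 10⁻⁷
Ratio (larger/smaller) = 2300

Moon B, by a factor of ≈ 2300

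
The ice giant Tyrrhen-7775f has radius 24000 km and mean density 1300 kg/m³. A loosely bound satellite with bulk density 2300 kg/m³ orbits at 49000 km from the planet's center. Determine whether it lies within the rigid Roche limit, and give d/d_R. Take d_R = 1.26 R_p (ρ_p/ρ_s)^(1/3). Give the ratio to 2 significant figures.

d_R = 1.26 × (24000 km) × (1300/2300)^(1/3) = 25000 km
d/d_R = (49000) / (25000) = 2.0
Since d/d_R > 1, the body is outside the Roche limit.

outside; d/d_R ≈ 2.0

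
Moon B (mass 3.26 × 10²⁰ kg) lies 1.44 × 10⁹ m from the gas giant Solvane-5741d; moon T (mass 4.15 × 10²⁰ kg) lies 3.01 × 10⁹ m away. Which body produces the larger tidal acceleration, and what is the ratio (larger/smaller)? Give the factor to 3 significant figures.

Tidal stretch scales as M/d³; compute that for each body.
Moon B: (3.26 × 10²⁰) / (1.44 × 10⁹)³ = 1.092 × 10⁻⁷
Moon T: (4.15 × 10²⁰) / (3.01 × 10⁹)³ = 1.522 × 10⁻⁸
Ratio (larger/smaller) = 7.17

Moon B, by a factor of ≈ 7.17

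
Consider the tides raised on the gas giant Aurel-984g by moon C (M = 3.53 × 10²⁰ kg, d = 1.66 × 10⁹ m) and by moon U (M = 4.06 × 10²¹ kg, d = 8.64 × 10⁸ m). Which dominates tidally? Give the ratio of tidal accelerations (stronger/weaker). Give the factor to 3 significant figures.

Moon U, by a factor of ≈ 81.6

Tidal acceleration ∝ M/d³, so compare M/d³ for each.
Moon C: (3.53 × 10²⁰) / (1.66 × 10⁹)³ = 7.717 × 10⁻⁸
Moon U: (4.06 × 10²¹) / (8.64 × 10⁸)³ = 6.295 × 10⁻⁶
Ratio (larger/smaller) = 81.6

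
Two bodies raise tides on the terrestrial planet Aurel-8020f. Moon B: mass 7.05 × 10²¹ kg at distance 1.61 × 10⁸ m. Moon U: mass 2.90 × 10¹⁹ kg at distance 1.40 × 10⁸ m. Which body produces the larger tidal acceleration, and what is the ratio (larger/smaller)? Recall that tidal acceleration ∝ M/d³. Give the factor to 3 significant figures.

Moon B, by a factor of ≈ 160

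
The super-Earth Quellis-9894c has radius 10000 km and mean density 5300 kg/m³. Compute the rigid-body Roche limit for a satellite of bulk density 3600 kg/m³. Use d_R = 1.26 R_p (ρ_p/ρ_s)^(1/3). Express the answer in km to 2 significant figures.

14000 km

d_R = 1.26 × 10000 km × (5300/3600)^(1/3)
    = 14000 km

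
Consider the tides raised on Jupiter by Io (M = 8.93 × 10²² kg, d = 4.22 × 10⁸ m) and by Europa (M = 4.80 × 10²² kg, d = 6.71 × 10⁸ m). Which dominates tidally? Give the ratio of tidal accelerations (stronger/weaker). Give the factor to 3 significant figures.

Compare M/d³ for the two perturbers:
Io: (8.93 × 10²²) / (4.22 × 10⁸)³ = 1.188 × 10⁻³
Europa: (4.80 × 10²²) / (6.71 × 10⁸)³ = 1.589 × 10⁻⁴
Ratio (larger/smaller) = 7.48

Io, by a factor of ≈ 7.48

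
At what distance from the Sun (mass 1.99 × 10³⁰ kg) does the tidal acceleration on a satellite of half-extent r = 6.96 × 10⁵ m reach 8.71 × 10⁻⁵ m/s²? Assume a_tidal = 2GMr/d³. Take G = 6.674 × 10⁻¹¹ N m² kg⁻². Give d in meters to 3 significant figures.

2GMr/d³ = a_tidal  ⇒  d = (2GMr / a_tidal)^(1/3)
d = (2 × 6.674×10⁻¹¹ × (1.99 × 10³⁰) × (6.96 × 10⁵) / (8.71 × 10⁻⁵))^(1/3)
  = 1.29 × 10¹⁰ m

1.29 × 10¹⁰ m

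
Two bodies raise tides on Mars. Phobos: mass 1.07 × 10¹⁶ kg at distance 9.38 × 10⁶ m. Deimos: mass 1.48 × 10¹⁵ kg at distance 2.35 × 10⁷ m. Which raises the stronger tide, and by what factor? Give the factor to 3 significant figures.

Phobos, by a factor of ≈ 114

Tidal acceleration ∝ M/d³, so compare M/d³ for each.
Phobos: (1.07 × 10¹⁶) / (9.38 × 10⁶)³ = 1.297 × 10⁻⁵
Deimos: (1.48 × 10¹⁵) / (2.35 × 10⁷)³ = 1.140 × 10⁻⁷
Ratio (larger/smaller) = 114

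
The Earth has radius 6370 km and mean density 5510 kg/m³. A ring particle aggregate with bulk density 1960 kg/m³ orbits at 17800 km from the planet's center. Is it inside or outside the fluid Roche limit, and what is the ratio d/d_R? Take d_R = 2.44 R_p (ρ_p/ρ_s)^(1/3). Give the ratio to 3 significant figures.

d_R = 2.44 × (6370 km) × (5510/1960)^(1/3) = 21940 km
d/d_R = (17800) / (21940) = 0.811
Since d/d_R < 1, the body is inside the Roche limit.

inside; d/d_R ≈ 0.811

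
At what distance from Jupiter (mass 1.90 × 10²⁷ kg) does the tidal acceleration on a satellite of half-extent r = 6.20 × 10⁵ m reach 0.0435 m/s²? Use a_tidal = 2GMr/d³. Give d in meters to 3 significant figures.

1.53 × 10⁸ m

2GMr/d³ = a_tidal  ⇒  d = (2GMr / a_tidal)^(1/3)
d = (2 × 6.674×10⁻¹¹ × (1.90 × 10²⁷) × (6.20 × 10⁵) / (0.0435))^(1/3)
  = 1.53 × 10⁸ m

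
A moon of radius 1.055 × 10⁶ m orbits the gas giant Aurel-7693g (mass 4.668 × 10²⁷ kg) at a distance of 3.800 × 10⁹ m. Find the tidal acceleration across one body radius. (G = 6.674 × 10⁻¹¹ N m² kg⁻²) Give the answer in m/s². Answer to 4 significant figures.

1.198 × 10⁻⁵ m/s²

a_tidal = 2GMr/d³
        = 2 × (6.674 × 10⁻¹¹) × (4.668 × 10²⁷) × (1.055 × 10⁶) / (3.800 × 10⁹)³
        = 1.198 × 10⁻⁵ m/s²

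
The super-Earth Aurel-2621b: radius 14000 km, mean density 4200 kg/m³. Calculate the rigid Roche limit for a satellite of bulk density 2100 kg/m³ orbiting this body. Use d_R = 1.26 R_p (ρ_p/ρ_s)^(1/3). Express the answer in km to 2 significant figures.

22000 km

d_R = 1.26 × 14000 km × (4200/2100)^(1/3)
    = 22000 km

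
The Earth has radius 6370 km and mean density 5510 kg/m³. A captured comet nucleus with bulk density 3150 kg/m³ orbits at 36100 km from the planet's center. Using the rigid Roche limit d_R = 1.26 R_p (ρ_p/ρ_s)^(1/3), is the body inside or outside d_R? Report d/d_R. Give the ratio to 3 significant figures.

d_R = 1.26 × (6370 km) × (5510/3150)^(1/3) = 9671 km
d/d_R = (36100) / (9671) = 3.73
Since d/d_R > 1, the body is outside the Roche limit.

outside; d/d_R ≈ 3.73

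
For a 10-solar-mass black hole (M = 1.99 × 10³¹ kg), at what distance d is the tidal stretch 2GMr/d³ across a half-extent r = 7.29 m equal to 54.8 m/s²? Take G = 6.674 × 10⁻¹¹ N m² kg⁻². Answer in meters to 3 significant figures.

7.07 × 10⁶ m

2GMr/d³ = a_tidal  ⇒  d = (2GMr / a_tidal)^(1/3)
d = (2 × 6.674×10⁻¹¹ × (1.99 × 10³¹) × (7.29) / (54.8))^(1/3)
  = 7.07 × 10⁶ m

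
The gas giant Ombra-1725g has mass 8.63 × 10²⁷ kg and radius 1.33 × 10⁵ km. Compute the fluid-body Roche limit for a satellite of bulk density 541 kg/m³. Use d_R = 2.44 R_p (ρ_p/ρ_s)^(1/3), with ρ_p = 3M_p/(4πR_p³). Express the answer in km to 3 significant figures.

ρ_p = 3M_p/(4πR_p³) = 3 × (8.63 × 10²⁷) / (4π × (1.33 × 10⁸ m)³) = 876 kg/m³
d_R = 2.44 × 1.33 × 10⁵ km × (876/541)^(1/3)
    = 3.81 × 10⁵ km

3.81 × 10⁵ km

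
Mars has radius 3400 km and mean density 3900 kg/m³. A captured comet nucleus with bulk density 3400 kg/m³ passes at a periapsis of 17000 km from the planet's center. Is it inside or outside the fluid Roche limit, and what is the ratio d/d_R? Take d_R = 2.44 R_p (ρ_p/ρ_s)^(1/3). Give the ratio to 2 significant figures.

outside; d/d_R ≈ 2.0

d_R = 2.44 × (3400 km) × (3900/3400)^(1/3) = 8684 km
d/d_R = (17000) / (8684) = 2.0
Since d/d_R > 1, the body is outside the Roche limit.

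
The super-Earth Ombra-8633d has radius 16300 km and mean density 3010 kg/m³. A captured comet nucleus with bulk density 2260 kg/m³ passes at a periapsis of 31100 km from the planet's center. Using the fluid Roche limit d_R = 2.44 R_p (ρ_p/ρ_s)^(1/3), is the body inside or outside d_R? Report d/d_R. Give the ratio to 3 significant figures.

inside; d/d_R ≈ 0.711

d_R = 2.44 × (16300 km) × (3010/2260)^(1/3) = 43760 km
d/d_R = (31100) / (43760) = 0.711
Since d/d_R < 1, the body is inside the Roche limit.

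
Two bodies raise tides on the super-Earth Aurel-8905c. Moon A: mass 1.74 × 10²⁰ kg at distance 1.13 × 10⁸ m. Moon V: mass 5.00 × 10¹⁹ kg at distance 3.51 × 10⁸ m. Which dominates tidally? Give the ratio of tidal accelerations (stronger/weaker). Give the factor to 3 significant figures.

Compare M/d³ for the two perturbers:
Moon A: (1.74 × 10²⁰) / (1.13 × 10⁸)³ = 1.206 × 10⁻⁴
Moon V: (5.00 × 10¹⁹) / (3.51 × 10⁸)³ = 1.156 × 10⁻⁶
Ratio (larger/smaller) = 104

Moon A, by a factor of ≈ 104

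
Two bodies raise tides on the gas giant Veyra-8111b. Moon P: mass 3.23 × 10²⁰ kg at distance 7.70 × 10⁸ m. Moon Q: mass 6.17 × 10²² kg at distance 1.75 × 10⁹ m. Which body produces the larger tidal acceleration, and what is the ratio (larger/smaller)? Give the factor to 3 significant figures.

Moon Q, by a factor of ≈ 16.3

The tide-raising term goes as M/d³ (the gradient of a 1/d² field).
Moon P: (3.23 × 10²⁰) / (7.70 × 10⁸)³ = 7.075 × 10⁻⁷
Moon Q: (6.17 × 10²²) / (1.75 × 10⁹)³ = 1.151 × 10⁻⁵
Ratio (larger/smaller) = 16.3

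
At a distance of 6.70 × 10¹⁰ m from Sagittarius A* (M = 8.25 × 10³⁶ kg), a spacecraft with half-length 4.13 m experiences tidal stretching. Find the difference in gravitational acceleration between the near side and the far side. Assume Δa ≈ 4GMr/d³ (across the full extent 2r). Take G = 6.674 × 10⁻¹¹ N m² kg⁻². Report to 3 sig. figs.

Δg = 4GMr/d³
   = 4 × (6.674 × 10⁻¹¹) × (8.25 × 10³⁶) × (4.13) / (6.70 × 10¹⁰)³
   = 3.02 × 10⁻⁵ m/s²

3.02 × 10⁻⁵ m/s²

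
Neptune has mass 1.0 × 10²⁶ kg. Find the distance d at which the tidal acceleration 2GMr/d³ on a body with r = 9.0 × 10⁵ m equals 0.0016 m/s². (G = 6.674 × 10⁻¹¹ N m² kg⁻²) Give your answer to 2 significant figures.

2GMr/d³ = a_tidal  ⇒  d = (2GMr / a_tidal)^(1/3)
d = (2 × 6.674×10⁻¹¹ × (1.0 × 10²⁶) × (9.0 × 10⁵) / (0.0016))^(1/3)
  = 2.0 × 10⁸ m

2.0 × 10⁸ m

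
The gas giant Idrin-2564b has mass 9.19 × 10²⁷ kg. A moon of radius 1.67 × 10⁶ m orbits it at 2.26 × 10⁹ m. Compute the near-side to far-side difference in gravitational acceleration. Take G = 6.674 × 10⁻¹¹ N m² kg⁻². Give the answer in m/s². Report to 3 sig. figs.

3.55 × 10⁻⁴ m/s²

Δg = 4GMr/d³
   = 4 × (6.674 × 10⁻¹¹) × (9.19 × 10²⁷) × (1.67 × 10⁶) / (2.26 × 10⁹)³
   = 3.55 × 10⁻⁴ m/s²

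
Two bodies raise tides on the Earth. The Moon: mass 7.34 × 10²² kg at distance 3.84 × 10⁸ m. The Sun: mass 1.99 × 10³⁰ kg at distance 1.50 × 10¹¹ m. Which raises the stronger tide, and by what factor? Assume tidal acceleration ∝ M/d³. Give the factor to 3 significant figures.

Tidal stretch scales as M/d³; compute that for each body.
The Moon: (7.34 × 10²²) / (3.84 × 10⁸)³ = 1.296 × 10⁻³
The Sun: (1.99 × 10³⁰) / (1.50 × 10¹¹)³ = 5.896 × 10⁻⁴
Ratio (larger/smaller) = 2.20

The Moon, by a factor of ≈ 2.20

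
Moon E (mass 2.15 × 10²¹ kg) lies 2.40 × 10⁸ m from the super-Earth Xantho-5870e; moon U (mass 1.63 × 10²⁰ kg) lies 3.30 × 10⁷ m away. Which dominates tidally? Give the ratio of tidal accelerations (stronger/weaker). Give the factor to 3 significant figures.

Moon U, by a factor of ≈ 29.2

Tidal stretch scales as M/d³; compute that for each body.
Moon E: (2.15 × 10²¹) / (2.40 × 10⁸)³ = 1.555 × 10⁻⁴
Moon U: (1.63 × 10²⁰) / (3.30 × 10⁷)³ = 4.536 × 10⁻³
Ratio (larger/smaller) = 29.2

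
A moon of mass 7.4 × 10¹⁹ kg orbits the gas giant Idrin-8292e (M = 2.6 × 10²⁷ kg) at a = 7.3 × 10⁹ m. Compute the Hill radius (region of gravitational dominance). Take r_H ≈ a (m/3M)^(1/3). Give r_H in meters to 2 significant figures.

r_H ≈ a (m/3M)^(1/3)
    = (7.3 × 10⁹) × (7.4 × 10¹⁹ / (3 × 2.6 × 10²⁷))^(1/3)
    = 1.5 × 10⁷ m

1.5 × 10⁷ m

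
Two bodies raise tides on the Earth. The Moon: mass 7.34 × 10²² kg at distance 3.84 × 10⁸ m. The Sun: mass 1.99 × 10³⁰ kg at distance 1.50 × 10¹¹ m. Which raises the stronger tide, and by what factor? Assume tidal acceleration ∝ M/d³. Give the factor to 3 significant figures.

The Moon, by a factor of ≈ 2.20

Compare M/d³ for the two perturbers:
The Moon: (7.34 × 10²²) / (3.84 × 10⁸)³ = 1.296 × 10⁻³
The Sun: (1.99 × 10³⁰) / (1.50 × 10¹¹)³ = 5.896 × 10⁻⁴
Ratio (larger/smaller) = 2.20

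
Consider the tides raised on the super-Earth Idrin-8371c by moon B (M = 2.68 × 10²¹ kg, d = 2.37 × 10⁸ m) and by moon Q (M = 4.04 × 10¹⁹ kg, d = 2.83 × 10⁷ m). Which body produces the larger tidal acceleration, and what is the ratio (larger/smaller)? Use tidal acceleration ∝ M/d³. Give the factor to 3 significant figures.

Moon Q, by a factor of ≈ 8.85

Compare M/d³ for the two perturbers:
Moon B: (2.68 × 10²¹) / (2.37 × 10⁸)³ = 2.013 × 10⁻⁴
Moon Q: (4.04 × 10¹⁹) / (2.83 × 10⁷)³ = 1.782 × 10⁻³
Ratio (larger/smaller) = 8.85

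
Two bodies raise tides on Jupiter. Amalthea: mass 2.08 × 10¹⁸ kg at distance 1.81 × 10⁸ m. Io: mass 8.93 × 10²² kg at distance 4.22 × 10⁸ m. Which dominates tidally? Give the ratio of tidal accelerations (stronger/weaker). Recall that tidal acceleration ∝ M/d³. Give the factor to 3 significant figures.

Io, by a factor of ≈ 3390

Compare M/d³ for the two perturbers:
Amalthea: (2.08 × 10¹⁸) / (1.81 × 10⁸)³ = 3.508 × 10⁻⁷
Io: (8.93 × 10²²) / (4.22 × 10⁸)³ = 1.188 × 10⁻³
Ratio (larger/smaller) = 3390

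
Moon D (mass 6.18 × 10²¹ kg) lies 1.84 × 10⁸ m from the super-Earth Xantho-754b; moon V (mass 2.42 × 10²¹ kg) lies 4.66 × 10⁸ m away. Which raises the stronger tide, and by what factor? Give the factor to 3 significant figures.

Moon D, by a factor of ≈ 41.5

The tide-raising term goes as M/d³ (the gradient of a 1/d² field).
Moon D: (6.18 × 10²¹) / (1.84 × 10⁸)³ = 9.921 × 10⁻⁴
Moon V: (2.42 × 10²¹) / (4.66 × 10⁸)³ = 2.391 × 10⁻⁵
Ratio (larger/smaller) = 41.5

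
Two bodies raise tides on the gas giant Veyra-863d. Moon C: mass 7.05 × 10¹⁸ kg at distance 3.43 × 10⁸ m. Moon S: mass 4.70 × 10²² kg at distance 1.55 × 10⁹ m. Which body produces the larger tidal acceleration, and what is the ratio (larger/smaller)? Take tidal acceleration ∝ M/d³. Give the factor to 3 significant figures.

The tide-raising term goes as M/d³ (the gradient of a 1/d² field).
Moon C: (7.05 × 10¹⁸) / (3.43 × 10⁸)³ = 1.747 × 10⁻⁷
Moon S: (4.70 × 10²²) / (1.55 × 10⁹)³ = 1.262 × 10⁻⁵
Ratio (larger/smaller) = 72.2

Moon S, by a factor of ≈ 72.2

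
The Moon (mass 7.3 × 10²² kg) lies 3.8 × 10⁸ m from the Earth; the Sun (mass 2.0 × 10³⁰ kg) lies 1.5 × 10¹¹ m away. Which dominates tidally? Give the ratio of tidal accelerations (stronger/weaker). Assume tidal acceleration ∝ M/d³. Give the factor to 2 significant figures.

The Moon, by a factor of ≈ 2.2

Tidal acceleration ∝ M/d³, so compare M/d³ for each.
The Moon: (7.3 × 10²²) / (3.8 × 10⁸)³ = 1.330 × 10⁻³
The Sun: (2.0 × 10³⁰) / (1.5 × 10¹¹)³ = 5.926 × 10⁻⁴
Ratio (larger/smaller) = 2.2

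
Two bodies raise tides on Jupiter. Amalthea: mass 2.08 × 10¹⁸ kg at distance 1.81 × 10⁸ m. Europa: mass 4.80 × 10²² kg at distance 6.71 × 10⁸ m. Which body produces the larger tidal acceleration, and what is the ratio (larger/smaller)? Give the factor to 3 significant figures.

Europa, by a factor of ≈ 453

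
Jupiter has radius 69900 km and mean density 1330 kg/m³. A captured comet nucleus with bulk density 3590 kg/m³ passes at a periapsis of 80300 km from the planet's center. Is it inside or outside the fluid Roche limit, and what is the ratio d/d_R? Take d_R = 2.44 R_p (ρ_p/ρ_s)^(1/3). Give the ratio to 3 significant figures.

d_R = 2.44 × (69900 km) × (1330/3590)^(1/3) = 1.225 × 10⁵ km
d/d_R = (80300) / (1.225 × 10⁵) = 0.656
Since d/d_R < 1, the body is inside the Roche limit.

inside; d/d_R ≈ 0.656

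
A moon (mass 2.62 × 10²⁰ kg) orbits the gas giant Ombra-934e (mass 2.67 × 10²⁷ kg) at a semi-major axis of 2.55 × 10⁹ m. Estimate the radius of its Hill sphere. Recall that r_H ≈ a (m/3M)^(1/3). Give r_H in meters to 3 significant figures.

8.16 × 10⁶ m

r_H ≈ a (m/3M)^(1/3)
    = (2.55 × 10⁹) × (2.62 × 10²⁰ / (3 × 2.67 × 10²⁷))^(1/3)
    = 8.16 × 10⁶ m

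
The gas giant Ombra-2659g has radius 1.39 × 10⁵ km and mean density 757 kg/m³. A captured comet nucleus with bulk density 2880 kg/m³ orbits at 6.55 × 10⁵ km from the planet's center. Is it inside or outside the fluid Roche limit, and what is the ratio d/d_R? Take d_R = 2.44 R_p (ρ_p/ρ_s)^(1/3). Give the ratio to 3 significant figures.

d_R = 2.44 × (1.39 × 10⁵ km) × (757/2880)^(1/3) = 2.173 × 10⁵ km
d/d_R = (6.55 × 10⁵) / (2.173 × 10⁵) = 3.01
Since d/d_R > 1, the body is outside the Roche limit.

outside; d/d_R ≈ 3.01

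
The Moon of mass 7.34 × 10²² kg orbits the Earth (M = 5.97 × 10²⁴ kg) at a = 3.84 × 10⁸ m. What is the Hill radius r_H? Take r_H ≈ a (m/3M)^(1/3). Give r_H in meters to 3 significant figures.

r_H ≈ a (m/3M)^(1/3)
    = (3.84 × 10⁸) × (7.34 × 10²² / (3 × 5.97 × 10²⁴))^(1/3)
    = 6.15 × 10⁷ m

6.15 × 10⁷ m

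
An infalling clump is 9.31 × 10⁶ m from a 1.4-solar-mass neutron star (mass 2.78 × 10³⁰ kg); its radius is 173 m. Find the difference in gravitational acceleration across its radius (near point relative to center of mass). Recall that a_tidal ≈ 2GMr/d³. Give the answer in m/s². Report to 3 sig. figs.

Δa = 2GMr/d³
   = 2 × (6.674 × 10⁻¹¹) × (2.78 × 10³⁰) × (173) / (9.31 × 10⁶)³
   = 7.96 × 10¹ m/s²

7.96 × 10¹ m/s²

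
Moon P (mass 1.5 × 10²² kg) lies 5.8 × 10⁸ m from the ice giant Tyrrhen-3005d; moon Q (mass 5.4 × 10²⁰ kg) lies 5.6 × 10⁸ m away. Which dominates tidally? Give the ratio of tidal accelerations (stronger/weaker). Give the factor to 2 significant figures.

Moon P, by a factor of ≈ 25

Tidal acceleration ∝ M/d³, so compare M/d³ for each.
Moon P: (1.5 × 10²²) / (5.8 × 10⁸)³ = 7.688 × 10⁻⁵
Moon Q: (5.4 × 10²⁰) / (5.6 × 10⁸)³ = 3.075 × 10⁻⁶
Ratio (larger/smaller) = 25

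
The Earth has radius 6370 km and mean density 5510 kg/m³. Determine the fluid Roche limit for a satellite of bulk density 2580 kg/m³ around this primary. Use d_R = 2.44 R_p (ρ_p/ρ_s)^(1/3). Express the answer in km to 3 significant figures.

20000 km

d_R = 2.44 × 6370 km × (5510/2580)^(1/3)
    = 20000 km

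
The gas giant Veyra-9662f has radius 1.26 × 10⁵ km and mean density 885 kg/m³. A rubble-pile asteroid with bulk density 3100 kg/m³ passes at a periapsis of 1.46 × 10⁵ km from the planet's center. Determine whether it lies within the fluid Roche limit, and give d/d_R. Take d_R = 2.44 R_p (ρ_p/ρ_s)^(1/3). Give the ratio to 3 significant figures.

inside; d/d_R ≈ 0.721

d_R = 2.44 × (1.26 × 10⁵ km) × (885/3100)^(1/3) = 2.024 × 10⁵ km
d/d_R = (1.46 × 10⁵) / (2.024 × 10⁵) = 0.721
Since d/d_R < 1, the body is inside the Roche limit.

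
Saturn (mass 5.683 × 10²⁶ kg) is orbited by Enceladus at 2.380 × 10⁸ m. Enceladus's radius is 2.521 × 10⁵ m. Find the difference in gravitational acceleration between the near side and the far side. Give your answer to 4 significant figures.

2.837 × 10⁻³ m/s²

The field gradient is 2GM/d³; across the full diameter 2r the difference is 4GMr/d³.
Δa = 4GMr/d³
   = 4 × (6.674 × 10⁻¹¹) × (5.683 × 10²⁶) × (2.521 × 10⁵) / (2.380 × 10⁸)³
   = 2.837 × 10⁻³ m/s²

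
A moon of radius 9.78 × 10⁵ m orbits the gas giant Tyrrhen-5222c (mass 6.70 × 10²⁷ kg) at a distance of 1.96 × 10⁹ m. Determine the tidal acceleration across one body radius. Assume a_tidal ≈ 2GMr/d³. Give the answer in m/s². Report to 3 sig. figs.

1.16 × 10⁻⁴ m/s²

Since r ≪ d, expand the inverse-square field across one radius to get the leading 2GMr/d³ term.
Δa = 2GMr/d³
   = 2 × (6.674 × 10⁻¹¹) × (6.70 × 10²⁷) × (9.78 × 10⁵) / (1.96 × 10⁹)³
   = 1.16 × 10⁻⁴ m/s²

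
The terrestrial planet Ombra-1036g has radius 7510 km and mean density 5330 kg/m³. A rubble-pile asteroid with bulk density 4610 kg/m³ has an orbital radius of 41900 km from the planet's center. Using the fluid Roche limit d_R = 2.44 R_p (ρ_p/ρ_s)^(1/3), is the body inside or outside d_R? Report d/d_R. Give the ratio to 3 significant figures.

d_R = 2.44 × (7510 km) × (5330/4610)^(1/3) = 19230 km
d/d_R = (41900) / (19230) = 2.18
Since d/d_R > 1, the body is outside the Roche limit.

outside; d/d_R ≈ 2.18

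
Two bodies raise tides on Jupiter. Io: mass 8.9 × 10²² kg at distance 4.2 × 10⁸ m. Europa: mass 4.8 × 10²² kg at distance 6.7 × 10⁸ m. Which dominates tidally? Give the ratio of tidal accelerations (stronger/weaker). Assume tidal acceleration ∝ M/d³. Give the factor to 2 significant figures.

Compare M/d³ for the two perturbers:
Io: (8.9 × 10²²) / (4.2 × 10⁸)³ = 1.201 × 10⁻³
Europa: (4.8 × 10²²) / (6.7 × 10⁸)³ = 1.596 × 10⁻⁴
Ratio (larger/smaller) = 7.5

Io, by a factor of ≈ 7.5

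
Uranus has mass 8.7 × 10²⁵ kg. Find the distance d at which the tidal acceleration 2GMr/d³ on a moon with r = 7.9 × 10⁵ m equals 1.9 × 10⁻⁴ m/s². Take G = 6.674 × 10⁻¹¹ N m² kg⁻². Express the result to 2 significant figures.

2GMr/d³ = a_tidal  ⇒  d = (2GMr / a_tidal)^(1/3)
d = (2 × 6.674×10⁻¹¹ × (8.7 × 10²⁵) × (7.9 × 10⁵) / (1.9 × 10⁻⁴))^(1/3)
  = 3.6 × 10⁸ m

3.6 × 10⁸ m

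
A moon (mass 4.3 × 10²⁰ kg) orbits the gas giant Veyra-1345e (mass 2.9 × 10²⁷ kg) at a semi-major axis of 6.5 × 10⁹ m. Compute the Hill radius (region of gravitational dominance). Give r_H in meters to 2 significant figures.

r_H ≈ a (m/3M)^(1/3)
    = (6.5 × 10⁹) × (4.3 × 10²⁰ / (3 × 2.9 × 10²⁷))^(1/3)
    = 2.4 × 10⁷ m

2.4 × 10⁷ m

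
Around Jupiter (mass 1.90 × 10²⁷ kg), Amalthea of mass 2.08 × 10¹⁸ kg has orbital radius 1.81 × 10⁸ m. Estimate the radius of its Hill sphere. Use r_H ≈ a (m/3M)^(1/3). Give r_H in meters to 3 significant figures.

1.29 × 10⁵ m

r_H ≈ a (m/3M)^(1/3)
    = (1.81 × 10⁸) × (2.08 × 10¹⁸ / (3 × 1.90 × 10²⁷))^(1/3)
    = 1.29 × 10⁵ m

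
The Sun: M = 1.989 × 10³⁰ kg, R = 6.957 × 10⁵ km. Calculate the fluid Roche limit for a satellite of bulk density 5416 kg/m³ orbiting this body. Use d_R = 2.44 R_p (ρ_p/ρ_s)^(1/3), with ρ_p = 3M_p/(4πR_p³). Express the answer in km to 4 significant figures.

ρ_p = 3M_p/(4πR_p³) = 3 × (1.989 × 10³⁰) / (4π × (6.957 × 10⁸ m)³) = 1410 kg/m³
d_R = 2.44 × 6.957 × 10⁵ km × (1410/5416)^(1/3)
    = 1.084 × 10⁶ km

1.084 × 10⁶ km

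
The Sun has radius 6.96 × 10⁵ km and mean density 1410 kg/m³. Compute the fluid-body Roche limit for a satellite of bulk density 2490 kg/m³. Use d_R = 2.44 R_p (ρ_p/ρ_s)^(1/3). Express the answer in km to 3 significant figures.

1.40 × 10⁶ km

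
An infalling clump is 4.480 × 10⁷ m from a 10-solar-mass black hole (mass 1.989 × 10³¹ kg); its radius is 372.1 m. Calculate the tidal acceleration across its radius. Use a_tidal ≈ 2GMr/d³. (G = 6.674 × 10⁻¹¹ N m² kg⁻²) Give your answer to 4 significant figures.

1.099 × 10¹ m/s²

Δg = 2GMr/d³
   = 2 × (6.674 × 10⁻¹¹) × (1.989 × 10³¹) × (372.1) / (4.480 × 10⁷)³
   = 1.099 × 10¹ m/s²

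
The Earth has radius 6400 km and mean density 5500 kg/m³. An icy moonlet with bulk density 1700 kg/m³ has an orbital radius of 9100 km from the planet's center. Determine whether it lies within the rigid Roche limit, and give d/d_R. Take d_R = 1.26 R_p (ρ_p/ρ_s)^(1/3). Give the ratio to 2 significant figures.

inside; d/d_R ≈ 0.76

d_R = 1.26 × (6400 km) × (5500/1700)^(1/3) = 11930 km
d/d_R = (9100) / (11930) = 0.76
Since d/d_R < 1, the body is inside the Roche limit.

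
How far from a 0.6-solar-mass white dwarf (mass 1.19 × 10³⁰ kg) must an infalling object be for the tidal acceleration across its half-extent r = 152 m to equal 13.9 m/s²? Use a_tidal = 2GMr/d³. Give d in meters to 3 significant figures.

1.20 × 10⁷ m

2GMr/d³ = a_tidal  ⇒  d = (2GMr / a_tidal)^(1/3)
d = (2 × 6.674×10⁻¹¹ × (1.19 × 10³⁰) × (152) / (13.9))^(1/3)
  = 1.20 × 10⁷ m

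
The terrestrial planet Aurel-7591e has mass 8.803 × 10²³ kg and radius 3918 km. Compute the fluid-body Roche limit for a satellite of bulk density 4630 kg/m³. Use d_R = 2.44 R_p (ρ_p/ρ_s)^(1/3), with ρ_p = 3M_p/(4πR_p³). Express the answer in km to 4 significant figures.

8704 km

ρ_p = 3M_p/(4πR_p³) = 3 × (8.803 × 10²³) / (4π × (3.918 × 10⁶ m)³) = 3494 kg/m³
d_R = 2.44 × 3918 km × (3494/4630)^(1/3)
    = 8704 km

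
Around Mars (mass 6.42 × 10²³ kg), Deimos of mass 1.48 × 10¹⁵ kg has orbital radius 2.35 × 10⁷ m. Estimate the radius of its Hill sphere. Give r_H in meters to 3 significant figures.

r_H ≈ a (m/3M)^(1/3)
    = (2.35 × 10⁷) × (1.48 × 10¹⁵ / (3 × 6.42 × 10²³))^(1/3)
    = 2.15 × 10⁴ m

2.15 × 10⁴ m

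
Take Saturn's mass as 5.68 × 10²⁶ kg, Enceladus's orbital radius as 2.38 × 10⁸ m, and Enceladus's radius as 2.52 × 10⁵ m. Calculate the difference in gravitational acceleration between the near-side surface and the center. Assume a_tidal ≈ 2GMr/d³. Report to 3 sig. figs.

1.42 × 10⁻³ m/s²

Δa = 2GMr/d³
   = 2 × (6.674 × 10⁻¹¹) × (5.68 × 10²⁶) × (2.52 × 10⁵) / (2.38 × 10⁸)³
   = 1.42 × 10⁻³ m/s²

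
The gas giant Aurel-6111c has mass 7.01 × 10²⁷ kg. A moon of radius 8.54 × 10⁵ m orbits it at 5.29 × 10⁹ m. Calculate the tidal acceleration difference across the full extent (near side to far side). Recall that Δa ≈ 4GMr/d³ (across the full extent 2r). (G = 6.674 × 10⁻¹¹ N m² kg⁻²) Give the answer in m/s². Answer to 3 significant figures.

1.08 × 10⁻⁵ m/s²

Differencing GM/(d−r)² and GM/(d+r)² to first order in r/d gives 4GMr/d³.
Δg = 4GMr/d³
   = 4 × (6.674 × 10⁻¹¹) × (7.01 × 10²⁷) × (8.54 × 10⁵) / (5.29 × 10⁹)³
   = 1.08 × 10⁻⁵ m/s²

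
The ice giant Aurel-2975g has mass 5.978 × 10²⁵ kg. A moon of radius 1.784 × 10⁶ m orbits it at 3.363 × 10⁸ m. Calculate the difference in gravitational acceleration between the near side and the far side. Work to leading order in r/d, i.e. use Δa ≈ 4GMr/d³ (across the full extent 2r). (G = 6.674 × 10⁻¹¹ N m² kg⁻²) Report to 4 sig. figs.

a_tidal = 4GMr/d³
        = 4 × (6.674 × 10⁻¹¹) × (5.978 × 10²⁵) × (1.784 × 10⁶) / (3.363 × 10⁸)³
        = 7.485 × 10⁻⁴ m/s²

7.485 × 10⁻⁴ m/s²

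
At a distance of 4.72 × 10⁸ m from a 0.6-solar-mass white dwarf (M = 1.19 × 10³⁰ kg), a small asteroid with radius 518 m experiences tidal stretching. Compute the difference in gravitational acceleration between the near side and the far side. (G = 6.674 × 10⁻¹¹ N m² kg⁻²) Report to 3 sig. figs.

1.56 × 10⁻³ m/s²

Δg = 4GMr/d³
   = 4 × (6.674 × 10⁻¹¹) × (1.19 × 10³⁰) × (518) / (4.72 × 10⁸)³
   = 1.56 × 10⁻³ m/s²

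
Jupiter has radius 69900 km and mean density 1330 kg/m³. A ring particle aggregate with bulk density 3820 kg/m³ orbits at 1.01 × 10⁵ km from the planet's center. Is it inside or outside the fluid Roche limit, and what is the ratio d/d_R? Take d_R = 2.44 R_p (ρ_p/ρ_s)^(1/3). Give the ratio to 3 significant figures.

d_R = 2.44 × (69900 km) × (1330/3820)^(1/3) = 1.200 × 10⁵ km
d/d_R = (1.01 × 10⁵) / (1.200 × 10⁵) = 0.842
Since d/d_R < 1, the body is inside the Roche limit.

inside; d/d_R ≈ 0.842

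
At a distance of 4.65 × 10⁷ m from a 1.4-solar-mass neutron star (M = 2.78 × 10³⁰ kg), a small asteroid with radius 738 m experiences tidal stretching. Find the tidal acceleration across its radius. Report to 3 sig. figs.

Δa = 2GMr/d³
   = 2 × (6.674 × 10⁻¹¹) × (2.78 × 10³⁰) × (738) / (4.65 × 10⁷)³
   = 2.72 m/s²

2.72 m/s²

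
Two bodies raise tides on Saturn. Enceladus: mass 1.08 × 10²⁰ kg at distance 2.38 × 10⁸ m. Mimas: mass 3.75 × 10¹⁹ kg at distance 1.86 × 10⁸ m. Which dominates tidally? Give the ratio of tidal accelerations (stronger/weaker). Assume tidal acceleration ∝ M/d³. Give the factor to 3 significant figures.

Enceladus, by a factor of ≈ 1.37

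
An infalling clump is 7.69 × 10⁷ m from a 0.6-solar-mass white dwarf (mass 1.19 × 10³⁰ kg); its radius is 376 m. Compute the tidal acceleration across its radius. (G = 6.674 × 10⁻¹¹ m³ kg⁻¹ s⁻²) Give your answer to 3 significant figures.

Since r ≪ d, expand the inverse-square field across one radius to get the leading 2GMr/d³ term.
Δa = 2GMr/d³
   = 2 × (6.674 × 10⁻¹¹) × (1.19 × 10³⁰) × (376) / (7.69 × 10⁷)³
   = 1.31 × 10⁻¹ m/s²

1.31 × 10⁻¹ m/s²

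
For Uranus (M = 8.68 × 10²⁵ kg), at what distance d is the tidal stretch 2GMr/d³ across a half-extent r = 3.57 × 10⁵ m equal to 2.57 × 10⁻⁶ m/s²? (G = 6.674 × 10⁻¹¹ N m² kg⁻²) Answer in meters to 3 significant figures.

1.17 × 10⁹ m

2GMr/d³ = a_tidal  ⇒  d = (2GMr / a_tidal)^(1/3)
d = (2 × 6.674×10⁻¹¹ × (8.68 × 10²⁵) × (3.57 × 10⁵) / (2.57 × 10⁻⁶))^(1/3)
  = 1.17 × 10⁹ m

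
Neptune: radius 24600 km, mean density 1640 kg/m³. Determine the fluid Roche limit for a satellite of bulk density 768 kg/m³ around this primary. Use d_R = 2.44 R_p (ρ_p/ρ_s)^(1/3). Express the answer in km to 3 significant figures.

77300 km

d_R = 2.44 × 24600 km × (1640/768)^(1/3)
    = 77300 km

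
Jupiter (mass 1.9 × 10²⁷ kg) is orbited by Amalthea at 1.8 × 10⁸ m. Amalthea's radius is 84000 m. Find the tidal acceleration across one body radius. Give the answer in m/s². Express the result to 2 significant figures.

The tidal stretch is the gradient of GM/d² times the body's extent r, hence the 1/d³ dependence.
Δa = 2GMr/d³
   = 2 × (6.674 × 10⁻¹¹) × (1.9 × 10²⁷) × (84000) / (1.8 × 10⁸)³
   = 3.7 × 10⁻³ m/s²

3.7 × 10⁻³ m/s²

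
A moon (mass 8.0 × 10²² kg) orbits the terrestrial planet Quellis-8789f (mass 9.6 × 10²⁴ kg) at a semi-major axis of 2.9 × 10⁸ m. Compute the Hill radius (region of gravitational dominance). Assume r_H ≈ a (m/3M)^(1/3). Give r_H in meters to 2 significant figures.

r_H ≈ a (m/3M)^(1/3)
    = (2.9 × 10⁸) × (8.0 × 10²² / (3 × 9.6 × 10²⁴))^(1/3)
    = 4.1 × 10⁷ m

4.1 × 10⁷ m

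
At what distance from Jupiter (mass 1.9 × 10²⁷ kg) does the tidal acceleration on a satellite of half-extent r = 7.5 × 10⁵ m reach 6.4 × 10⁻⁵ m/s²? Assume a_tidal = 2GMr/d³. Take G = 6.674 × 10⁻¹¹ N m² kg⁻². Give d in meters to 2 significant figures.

1.4 × 10⁹ m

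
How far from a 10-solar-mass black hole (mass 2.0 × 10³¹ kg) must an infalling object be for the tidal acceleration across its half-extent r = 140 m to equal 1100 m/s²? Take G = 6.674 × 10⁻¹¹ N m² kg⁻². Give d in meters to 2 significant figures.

7.0 × 10⁶ m

2GMr/d³ = a_tidal  ⇒  d = (2GMr / a_tidal)^(1/3)
d = (2 × 6.674×10⁻¹¹ × (2.0 × 10³¹) × (140) / (1100))^(1/3)
  = 7.0 × 10⁶ m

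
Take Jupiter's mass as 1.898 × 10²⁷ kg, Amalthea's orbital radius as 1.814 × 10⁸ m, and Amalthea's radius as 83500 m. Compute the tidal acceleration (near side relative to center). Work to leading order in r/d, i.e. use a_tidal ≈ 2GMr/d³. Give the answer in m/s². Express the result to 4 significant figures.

3.544 × 10⁻³ m/s²

Δg = 2GMr/d³
   = 2 × (6.674 × 10⁻¹¹) × (1.898 × 10²⁷) × (83500) / (1.814 × 10⁸)³
   = 3.544 × 10⁻³ m/s²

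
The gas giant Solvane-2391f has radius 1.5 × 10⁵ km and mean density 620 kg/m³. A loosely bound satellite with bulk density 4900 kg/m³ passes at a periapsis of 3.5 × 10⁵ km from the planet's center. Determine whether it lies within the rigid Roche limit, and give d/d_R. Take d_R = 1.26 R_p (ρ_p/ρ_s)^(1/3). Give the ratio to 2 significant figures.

outside; d/d_R ≈ 3.7

d_R = 1.26 × (1.5 × 10⁵ km) × (620/4900)^(1/3) = 94880 km
d/d_R = (3.5 × 10⁵) / (94880) = 3.7
Since d/d_R > 1, the body is outside the Roche limit.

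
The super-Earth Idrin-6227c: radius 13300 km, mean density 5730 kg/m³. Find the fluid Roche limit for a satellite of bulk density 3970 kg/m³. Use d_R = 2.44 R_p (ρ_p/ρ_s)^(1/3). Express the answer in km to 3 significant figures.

36700 km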